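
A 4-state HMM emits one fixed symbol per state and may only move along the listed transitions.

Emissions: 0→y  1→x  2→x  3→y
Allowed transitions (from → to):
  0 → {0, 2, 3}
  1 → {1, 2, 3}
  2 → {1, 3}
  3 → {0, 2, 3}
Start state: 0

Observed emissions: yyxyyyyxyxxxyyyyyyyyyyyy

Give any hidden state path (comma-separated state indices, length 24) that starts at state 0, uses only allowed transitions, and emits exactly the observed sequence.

0,0,2,3,0,0,0,2,3,2,1,2,3,3,0,0,3,3,0,3,3,3,3,0

  0: obs=y cand={0,3} pick 0 [start]
  1: obs=y cand={0,3} pick 0 [0->0 ok]
  2: obs=x cand={1,2} pick 2 [0->2 ok]
  3: obs=y cand={0,3} pick 3 [2->3 ok]
  4: obs=y cand={0,3} pick 0 [3->0 ok]
  5: obs=y cand={0,3} pick 0 [0->0 ok]
  6: obs=y cand={0,3} pick 0 [0->0 ok]
  7: obs=x cand={1,2} pick 2 [0->2 ok]
  8: obs=y cand={0,3} pick 3 [2->3 ok]
  9: obs=x cand={1,2} pick 2 [3->2 ok]
  10: obs=x cand={1,2} pick 1 [2->1 ok]
  11: obs=x cand={1,2} pick 2 [1->2 ok]
  12: obs=y cand={0,3} pick 3 [2->3 ok]
  13: obs=y cand={0,3} pick 3 [3->3 ok]
  14: obs=y cand={0,3} pick 0 [3->0 ok]
  15: obs=y cand={0,3} pick 0 [0->0 ok]
  16: obs=y cand={0,3} pick 3 [0->3 ok]
  17: obs=y cand={0,3} pick 3 [3->3 ok]
  18: obs=y cand={0,3} pick 0 [3->0 ok]
  19: obs=y cand={0,3} pick 3 [0->3 ok]
  20: obs=y cand={0,3} pick 3 [3->3 ok]
  21: obs=y cand={0,3} pick 3 [3->3 ok]
  22: obs=y cand={0,3} pick 3 [3->3 ok]
  23: obs=y cand={0,3} pick 0 [3->0 ok]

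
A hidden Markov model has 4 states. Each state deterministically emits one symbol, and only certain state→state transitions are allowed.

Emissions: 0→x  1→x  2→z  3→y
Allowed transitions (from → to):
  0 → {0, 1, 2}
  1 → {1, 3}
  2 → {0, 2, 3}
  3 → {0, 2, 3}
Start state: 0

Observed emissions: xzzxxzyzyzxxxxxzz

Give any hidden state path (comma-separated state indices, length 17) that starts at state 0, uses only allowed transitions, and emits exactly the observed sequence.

0,2,2,0,0,2,3,2,3,2,0,0,0,0,0,2,2

  [0] x  {0,1}  => 0  start
  [1] z  {2}  => 2  0->2 ok
  [2] z  {2}  => 2  2->2 ok
  [3] x  {0,1}  => 0  2->0 ok
  [4] x  {0,1}  => 0  0->0 ok
  [5] z  {2}  => 2  0->2 ok
  [6] y  {3}  => 3  2->3 ok
  [7] z  {2}  => 2  3->2 ok
  [8] y  {3}  => 3  2->3 ok
  [9] z  {2}  => 2  3->2 ok
  [10] x  {0,1}  => 0  2->0 ok
  [11] x  {0,1}  => 0  0->0 ok
  [12] x  {0,1}  => 0  0->0 ok
  [13] x  {0,1}  => 0  0->0 ok
  [14] x  {0,1}  => 0  0->0 ok
  [15] z  {2}  => 2  0->2 ok
  [16] z  {2}  => 2  2->2 ok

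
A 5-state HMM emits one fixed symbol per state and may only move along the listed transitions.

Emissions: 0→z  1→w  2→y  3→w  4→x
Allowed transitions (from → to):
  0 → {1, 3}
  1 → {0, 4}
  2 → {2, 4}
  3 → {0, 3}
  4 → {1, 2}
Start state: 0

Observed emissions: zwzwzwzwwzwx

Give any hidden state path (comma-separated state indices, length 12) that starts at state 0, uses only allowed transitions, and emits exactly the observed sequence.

0,3,0,1,0,3,0,3,3,0,1,4

  pos 0: z in {0}, choose 0; start
  pos 1: w in {1,3}, choose 3; 0->3 ok
  pos 2: z in {0}, choose 0; 3->0 ok
  pos 3: w in {1,3}, choose 1; 0->1 ok
  pos 4: z in {0}, choose 0; 1->0 ok
  pos 5: w in {1,3}, choose 3; 0->3 ok
  pos 6: z in {0}, choose 0; 3->0 ok
  pos 7: w in {1,3}, choose 3; 0->3 ok
  pos 8: w in {1,3}, choose 3; 3->3 ok
  pos 9: z in {0}, choose 0; 3->0 ok
  pos 10: w in {1,3}, choose 1; 0->1 ok
  pos 11: x in {4}, choose 4; 1->4 ok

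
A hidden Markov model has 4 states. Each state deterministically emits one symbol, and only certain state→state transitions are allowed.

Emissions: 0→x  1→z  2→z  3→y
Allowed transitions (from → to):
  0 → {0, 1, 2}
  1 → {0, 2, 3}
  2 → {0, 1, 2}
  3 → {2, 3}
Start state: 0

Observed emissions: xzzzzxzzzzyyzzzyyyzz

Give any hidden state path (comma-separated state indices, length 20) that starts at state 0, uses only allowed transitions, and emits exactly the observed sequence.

0,2,2,1,2,0,1,2,2,1,3,3,2,2,1,3,3,3,2,1

  pos 0: x in {0}, choose 0; start
  pos 1: z in {1,2}, choose 2; 0->2 ok
  pos 2: z in {1,2}, choose 2; 2->2 ok
  pos 3: z in {1,2}, choose 1; 2->1 ok
  pos 4: z in {1,2}, choose 2; 1->2 ok
  pos 5: x in {0}, choose 0; 2->0 ok
  pos 6: z in {1,2}, choose 1; 0->1 ok
  pos 7: z in {1,2}, choose 2; 1->2 ok
  pos 8: z in {1,2}, choose 2; 2->2 ok
  pos 9: z in {1,2}, choose 1; 2->1 ok
  pos 10: y in {3}, choose 3; 1->3 ok
  pos 11: y in {3}, choose 3; 3->3 ok
  pos 12: z in {1,2}, choose 2; 3->2 ok
  pos 13: z in {1,2}, choose 2; 2->2 ok
  pos 14: z in {1,2}, choose 1; 2->1 ok
  pos 15: y in {3}, choose 3; 1->3 ok
  pos 16: y in {3}, choose 3; 3->3 ok
  pos 17: y in {3}, choose 3; 3->3 ok
  pos 18: z in {1,2}, choose 2; 3->2 ok
  pos 19: z in {1,2}, choose 1; 2->1 ok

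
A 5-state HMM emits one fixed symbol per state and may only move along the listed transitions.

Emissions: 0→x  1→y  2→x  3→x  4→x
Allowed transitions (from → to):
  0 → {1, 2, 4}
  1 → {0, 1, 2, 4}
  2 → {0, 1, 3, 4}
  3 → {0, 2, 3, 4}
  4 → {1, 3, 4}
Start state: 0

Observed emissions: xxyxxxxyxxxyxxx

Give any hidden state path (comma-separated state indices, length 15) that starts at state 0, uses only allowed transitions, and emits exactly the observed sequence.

  t0 'x' -> {0,2,3,4}, take 0 (start)
  t1 'x' -> {0,2,3,4}, take 2 (0->2 ok)
  t2 'y' -> {1}, take 1 (2->1 ok)
  t3 'x' -> {0,2,3,4}, take 2 (1->2 ok)
  t4 'x' -> {0,2,3,4}, take 3 (2->3 ok)
  t5 'x' -> {0,2,3,4}, take 2 (3->2 ok)
  t6 'x' -> {0,2,3,4}, take 0 (2->0 ok)
  t7 'y' -> {1}, take 1 (0->1 ok)
  t8 'x' -> {0,2,3,4}, take 2 (1->2 ok)
  t9 'x' -> {0,2,3,4}, take 4 (2->4 ok)
  t10 'x' -> {0,2,3,4}, take 4 (4->4 ok)
  t11 'y' -> {1}, take 1 (4->1 ok)
  t12 'x' -> {0,2,3,4}, take 4 (1->4 ok)
  t13 'x' -> {0,2,3,4}, take 3 (4->3 ok)
  t14 'x' -> {0,2,3,4}, take 4 (3->4 ok)

0,2,1,2,3,2,0,1,2,4,4,1,4,3,4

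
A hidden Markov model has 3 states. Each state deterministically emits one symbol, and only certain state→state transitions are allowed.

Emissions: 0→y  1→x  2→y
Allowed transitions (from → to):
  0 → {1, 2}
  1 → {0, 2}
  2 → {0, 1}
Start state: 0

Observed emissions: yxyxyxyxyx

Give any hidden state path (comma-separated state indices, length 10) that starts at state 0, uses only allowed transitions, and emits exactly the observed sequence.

0,1,2,1,2,1,2,1,2,1

  pos 0: y in {0,2}, choose 0; start
  pos 1: x in {1}, choose 1; 0->1 ok
  pos 2: y in {0,2}, choose 2; 1->2 ok
  pos 3: x in {1}, choose 1; 2->1 ok
  pos 4: y in {0,2}, choose 2; 1->2 ok
  pos 5: x in {1}, choose 1; 2->1 ok
  pos 6: y in {0,2}, choose 2; 1->2 ok
  pos 7: x in {1}, choose 1; 2->1 ok
  pos 8: y in {0,2}, choose 2; 1->2 ok
  pos 9: x in {1}, choose 1; 2->1 ok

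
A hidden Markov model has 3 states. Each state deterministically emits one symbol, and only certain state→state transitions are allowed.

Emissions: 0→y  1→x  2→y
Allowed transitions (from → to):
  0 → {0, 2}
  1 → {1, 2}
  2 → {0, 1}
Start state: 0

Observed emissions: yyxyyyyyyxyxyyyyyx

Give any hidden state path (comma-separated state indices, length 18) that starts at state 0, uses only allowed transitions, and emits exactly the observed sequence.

0,2,1,2,0,2,0,0,2,1,2,1,2,0,0,0,2,1

  pos 0: y in {0,2}, choose 0; start
  pos 1: y in {0,2}, choose 2; 0->2 ok
  pos 2: x in {1}, choose 1; 2->1 ok
  pos 3: y in {0,2}, choose 2; 1->2 ok
  pos 4: y in {0,2}, choose 0; 2->0 ok
  pos 5: y in {0,2}, choose 2; 0->2 ok
  pos 6: y in {0,2}, choose 0; 2->0 ok
  pos 7: y in {0,2}, choose 0; 0->0 ok
  pos 8: y in {0,2}, choose 2; 0->2 ok
  pos 9: x in {1}, choose 1; 2->1 ok
  pos 10: y in {0,2}, choose 2; 1->2 ok
  pos 11: x in {1}, choose 1; 2->1 ok
  pos 12: y in {0,2}, choose 2; 1->2 ok
  pos 13: y in {0,2}, choose 0; 2->0 ok
  pos 14: y in {0,2}, choose 0; 0->0 ok
  pos 15: y in {0,2}, choose 0; 0->0 ok
  pos 16: y in {0,2}, choose 2; 0->2 ok
  pos 17: x in {1}, choose 1; 2->1 ok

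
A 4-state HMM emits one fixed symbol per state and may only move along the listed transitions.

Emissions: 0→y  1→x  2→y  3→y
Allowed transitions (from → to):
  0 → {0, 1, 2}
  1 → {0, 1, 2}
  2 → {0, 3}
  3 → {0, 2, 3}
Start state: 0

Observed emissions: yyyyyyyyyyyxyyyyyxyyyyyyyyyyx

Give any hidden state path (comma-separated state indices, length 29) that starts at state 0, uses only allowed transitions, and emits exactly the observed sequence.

0,2,0,2,3,2,0,0,2,3,0,1,2,0,2,0,0,1,0,0,0,2,3,3,2,0,2,0,1

  t0 'y' -> {0,2,3}, take 0 (start)
  t1 'y' -> {0,2,3}, take 2 (0->2 ok)
  t2 'y' -> {0,2,3}, take 0 (2->0 ok)
  t3 'y' -> {0,2,3}, take 2 (0->2 ok)
  t4 'y' -> {0,2,3}, take 3 (2->3 ok)
  t5 'y' -> {0,2,3}, take 2 (3->2 ok)
  t6 'y' -> {0,2,3}, take 0 (2->0 ok)
  t7 'y' -> {0,2,3}, take 0 (0->0 ok)
  t8 'y' -> {0,2,3}, take 2 (0->2 ok)
  t9 'y' -> {0,2,3}, take 3 (2->3 ok)
  t10 'y' -> {0,2,3}, take 0 (3->0 ok)
  t11 'x' -> {1}, take 1 (0->1 ok)
  t12 'y' -> {0,2,3}, take 2 (1->2 ok)
  t13 'y' -> {0,2,3}, take 0 (2->0 ok)
  t14 'y' -> {0,2,3}, take 2 (0->2 ok)
  t15 'y' -> {0,2,3}, take 0 (2->0 ok)
  t16 'y' -> {0,2,3}, take 0 (0->0 ok)
  t17 'x' -> {1}, take 1 (0->1 ok)
  t18 'y' -> {0,2,3}, take 0 (1->0 ok)
  t19 'y' -> {0,2,3}, take 0 (0->0 ok)
  t20 'y' -> {0,2,3}, take 0 (0->0 ok)
  t21 'y' -> {0,2,3}, take 2 (0->2 ok)
  t22 'y' -> {0,2,3}, take 3 (2->3 ok)
  t23 'y' -> {0,2,3}, take 3 (3->3 ok)
  t24 'y' -> {0,2,3}, take 2 (3->2 ok)
  t25 'y' -> {0,2,3}, take 0 (2->0 ok)
  t26 'y' -> {0,2,3}, take 2 (0->2 ok)
  t27 'y' -> {0,2,3}, take 0 (2->0 ok)
  t28 'x' -> {1}, take 1 (0->1 ok)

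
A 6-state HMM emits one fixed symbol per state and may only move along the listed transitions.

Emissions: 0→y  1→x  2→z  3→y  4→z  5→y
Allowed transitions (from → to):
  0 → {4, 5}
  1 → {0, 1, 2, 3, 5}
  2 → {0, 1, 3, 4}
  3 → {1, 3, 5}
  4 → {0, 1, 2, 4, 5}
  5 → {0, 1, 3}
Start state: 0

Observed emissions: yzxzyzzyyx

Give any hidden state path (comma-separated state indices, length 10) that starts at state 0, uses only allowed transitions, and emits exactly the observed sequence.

0,4,1,2,0,4,2,3,5,1

  t0 'y' -> {0,3,5}, take 0 (start)
  t1 'z' -> {2,4}, take 4 (0->4 ok)
  t2 'x' -> {1}, take 1 (4->1 ok)
  t3 'z' -> {2,4}, take 2 (1->2 ok)
  t4 'y' -> {0,3,5}, take 0 (2->0 ok)
  t5 'z' -> {2,4}, take 4 (0->4 ok)
  t6 'z' -> {2,4}, take 2 (4->2 ok)
  t7 'y' -> {0,3,5}, take 3 (2->3 ok)
  t8 'y' -> {0,3,5}, take 5 (3->5 ok)
  t9 'x' -> {1}, take 1 (5->1 ok)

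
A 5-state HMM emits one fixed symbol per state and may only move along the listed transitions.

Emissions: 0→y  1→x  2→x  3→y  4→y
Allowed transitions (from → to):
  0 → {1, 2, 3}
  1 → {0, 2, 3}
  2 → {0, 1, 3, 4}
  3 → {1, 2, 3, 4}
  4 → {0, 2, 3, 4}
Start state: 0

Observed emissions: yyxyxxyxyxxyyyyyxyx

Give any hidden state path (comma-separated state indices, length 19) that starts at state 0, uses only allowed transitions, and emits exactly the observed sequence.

0,3,1,3,2,1,0,1,0,1,2,0,3,3,3,4,2,0,1

  0: obs=y cand={0,3,4} pick 0 [start]
  1: obs=y cand={0,3,4} pick 3 [0->3 ok]
  2: obs=x cand={1,2} pick 1 [3->1 ok]
  3: obs=y cand={0,3,4} pick 3 [1->3 ok]
  4: obs=x cand={1,2} pick 2 [3->2 ok]
  5: obs=x cand={1,2} pick 1 [2->1 ok]
  6: obs=y cand={0,3,4} pick 0 [1->0 ok]
  7: obs=x cand={1,2} pick 1 [0->1 ok]
  8: obs=y cand={0,3,4} pick 0 [1->0 ok]
  9: obs=x cand={1,2} pick 1 [0->1 ok]
  10: obs=x cand={1,2} pick 2 [1->2 ok]
  11: obs=y cand={0,3,4} pick 0 [2->0 ok]
  12: obs=y cand={0,3,4} pick 3 [0->3 ok]
  13: obs=y cand={0,3,4} pick 3 [3->3 ok]
  14: obs=y cand={0,3,4} pick 3 [3->3 ok]
  15: obs=y cand={0,3,4} pick 4 [3->4 ok]
  16: obs=x cand={1,2} pick 2 [4->2 ok]
  17: obs=y cand={0,3,4} pick 0 [2->0 ok]
  18: obs=x cand={1,2} pick 1 [0->1 ok]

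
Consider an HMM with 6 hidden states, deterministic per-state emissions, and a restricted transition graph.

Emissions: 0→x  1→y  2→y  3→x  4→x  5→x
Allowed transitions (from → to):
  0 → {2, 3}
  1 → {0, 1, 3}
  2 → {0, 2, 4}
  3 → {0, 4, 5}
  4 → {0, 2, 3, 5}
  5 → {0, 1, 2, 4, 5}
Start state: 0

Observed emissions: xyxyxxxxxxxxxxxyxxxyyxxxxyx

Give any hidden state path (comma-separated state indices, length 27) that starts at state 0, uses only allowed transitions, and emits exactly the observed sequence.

0,2,4,2,0,3,5,0,3,5,4,3,0,3,5,1,0,3,5,1,1,3,0,3,0,2,0

  0: obs=x cand={0,3,4,5} pick 0 [start]
  1: obs=y cand={1,2} pick 2 [0->2 ok]
  2: obs=x cand={0,3,4,5} pick 4 [2->4 ok]
  3: obs=y cand={1,2} pick 2 [4->2 ok]
  4: obs=x cand={0,3,4,5} pick 0 [2->0 ok]
  5: obs=x cand={0,3,4,5} pick 3 [0->3 ok]
  6: obs=x cand={0,3,4,5} pick 5 [3->5 ok]
  7: obs=x cand={0,3,4,5} pick 0 [5->0 ok]
  8: obs=x cand={0,3,4,5} pick 3 [0->3 ok]
  9: obs=x cand={0,3,4,5} pick 5 [3->5 ok]
  10: obs=x cand={0,3,4,5} pick 4 [5->4 ok]
  11: obs=x cand={0,3,4,5} pick 3 [4->3 ok]
  12: obs=x cand={0,3,4,5} pick 0 [3->0 ok]
  13: obs=x cand={0,3,4,5} pick 3 [0->3 ok]
  14: obs=x cand={0,3,4,5} pick 5 [3->5 ok]
  15: obs=y cand={1,2} pick 1 [5->1 ok]
  16: obs=x cand={0,3,4,5} pick 0 [1->0 ok]
  17: obs=x cand={0,3,4,5} pick 3 [0->3 ok]
  18: obs=x cand={0,3,4,5} pick 5 [3->5 ok]
  19: obs=y cand={1,2} pick 1 [5->1 ok]
  20: obs=y cand={1,2} pick 1 [1->1 ok]
  21: obs=x cand={0,3,4,5} pick 3 [1->3 ok]
  22: obs=x cand={0,3,4,5} pick 0 [3->0 ok]
  23: obs=x cand={0,3,4,5} pick 3 [0->3 ok]
  24: obs=x cand={0,3,4,5} pick 0 [3->0 ok]
  25: obs=y cand={1,2} pick 2 [0->2 ok]
  26: obs=x cand={0,3,4,5} pick 0 [2->0 ok]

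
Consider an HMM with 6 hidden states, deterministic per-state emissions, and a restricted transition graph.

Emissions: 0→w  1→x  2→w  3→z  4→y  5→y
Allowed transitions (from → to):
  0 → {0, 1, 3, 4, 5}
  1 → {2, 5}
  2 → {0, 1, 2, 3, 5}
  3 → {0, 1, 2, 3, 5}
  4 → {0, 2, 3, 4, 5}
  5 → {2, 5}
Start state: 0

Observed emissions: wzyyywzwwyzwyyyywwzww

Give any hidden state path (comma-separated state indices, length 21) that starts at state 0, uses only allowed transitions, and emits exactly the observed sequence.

0,3,5,5,5,2,3,2,0,4,3,0,4,5,5,5,2,2,3,2,2

  0: obs=w cand={0,2} pick 0 [start]
  1: obs=z cand={3} pick 3 [0->3 ok]
  2: obs=y cand={4,5} pick 5 [3->5 ok]
  3: obs=y cand={4,5} pick 5 [5->5 ok]
  4: obs=y cand={4,5} pick 5 [5->5 ok]
  5: obs=w cand={0,2} pick 2 [5->2 ok]
  6: obs=z cand={3} pick 3 [2->3 ok]
  7: obs=w cand={0,2} pick 2 [3->2 ok]
  8: obs=w cand={0,2} pick 0 [2->0 ok]
  9: obs=y cand={4,5} pick 4 [0->4 ok]
  10: obs=z cand={3} pick 3 [4->3 ok]
  11: obs=w cand={0,2} pick 0 [3->0 ok]
  12: obs=y cand={4,5} pick 4 [0->4 ok]
  13: obs=y cand={4,5} pick 5 [4->5 ok]
  14: obs=y cand={4,5} pick 5 [5->5 ok]
  15: obs=y cand={4,5} pick 5 [5->5 ok]
  16: obs=w cand={0,2} pick 2 [5->2 ok]
  17: obs=w cand={0,2} pick 2 [2->2 ok]
  18: obs=z cand={3} pick 3 [2->3 ok]
  19: obs=w cand={0,2} pick 2 [3->2 ok]
  20: obs=w cand={0,2} pick 2 [2->2 ok]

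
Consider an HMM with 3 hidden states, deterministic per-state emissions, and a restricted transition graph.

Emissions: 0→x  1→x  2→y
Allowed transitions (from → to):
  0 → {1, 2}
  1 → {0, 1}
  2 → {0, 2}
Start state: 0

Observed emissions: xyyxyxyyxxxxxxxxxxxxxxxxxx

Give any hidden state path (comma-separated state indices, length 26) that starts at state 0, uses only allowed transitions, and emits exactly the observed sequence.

  pos 0: x in {0,1}, choose 0; start
  pos 1: y in {2}, choose 2; 0->2 ok
  pos 2: y in {2}, choose 2; 2->2 ok
  pos 3: x in {0,1}, choose 0; 2->0 ok
  pos 4: y in {2}, choose 2; 0->2 ok
  pos 5: x in {0,1}, choose 0; 2->0 ok
  pos 6: y in {2}, choose 2; 0->2 ok
  pos 7: y in {2}, choose 2; 2->2 ok
  pos 8: x in {0,1}, choose 0; 2->0 ok
  pos 9: x in {0,1}, choose 1; 0->1 ok
  pos 10: x in {0,1}, choose 0; 1->0 ok
  pos 11: x in {0,1}, choose 1; 0->1 ok
  pos 12: x in {0,1}, choose 0; 1->0 ok
  pos 13: x in {0,1}, choose 1; 0->1 ok
  pos 14: x in {0,1}, choose 0; 1->0 ok
  pos 15: x in {0,1}, choose 1; 0->1 ok
  pos 16: x in {0,1}, choose 1; 1->1 ok
  pos 17: x in {0,1}, choose 0; 1->0 ok
  pos 18: x in {0,1}, choose 1; 0->1 ok
  pos 19: x in {0,1}, choose 1; 1->1 ok
  pos 20: x in {0,1}, choose 1; 1->1 ok
  pos 21: x in {0,1}, choose 1; 1->1 ok
  pos 22: x in {0,1}, choose 1; 1->1 ok
  pos 23: x in {0,1}, choose 1; 1->1 ok
  pos 24: x in {0,1}, choose 1; 1->1 ok
  pos 25: x in {0,1}, choose 1; 1->1 ok

0,2,2,0,2,0,2,2,0,1,0,1,0,1,0,1,1,0,1,1,1,1,1,1,1,1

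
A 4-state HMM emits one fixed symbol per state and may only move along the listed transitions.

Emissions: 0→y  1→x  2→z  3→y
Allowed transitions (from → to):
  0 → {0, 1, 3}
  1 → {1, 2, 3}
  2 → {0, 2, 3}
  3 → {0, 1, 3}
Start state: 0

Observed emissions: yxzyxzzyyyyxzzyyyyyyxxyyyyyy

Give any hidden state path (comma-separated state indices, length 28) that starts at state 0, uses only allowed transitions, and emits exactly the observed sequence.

0,1,2,0,1,2,2,0,0,3,3,1,2,2,3,0,0,3,3,0,1,1,3,0,3,3,0,0

  t0 'y' -> {0,3}, take 0 (start)
  t1 'x' -> {1}, take 1 (0->1 ok)
  t2 'z' -> {2}, take 2 (1->2 ok)
  t3 'y' -> {0,3}, take 0 (2->0 ok)
  t4 'x' -> {1}, take 1 (0->1 ok)
  t5 'z' -> {2}, take 2 (1->2 ok)
  t6 'z' -> {2}, take 2 (2->2 ok)
  t7 'y' -> {0,3}, take 0 (2->0 ok)
  t8 'y' -> {0,3}, take 0 (0->0 ok)
  t9 'y' -> {0,3}, take 3 (0->3 ok)
  t10 'y' -> {0,3}, take 3 (3->3 ok)
  t11 'x' -> {1}, take 1 (3->1 ok)
  t12 'z' -> {2}, take 2 (1->2 ok)
  t13 'z' -> {2}, take 2 (2->2 ok)
  t14 'y' -> {0,3}, take 3 (2->3 ok)
  t15 'y' -> {0,3}, take 0 (3->0 ok)
  t16 'y' -> {0,3}, take 0 (0->0 ok)
  t17 'y' -> {0,3}, take 3 (0->3 ok)
  t18 'y' -> {0,3}, take 3 (3->3 ok)
  t19 'y' -> {0,3}, take 0 (3->0 ok)
  t20 'x' -> {1}, take 1 (0->1 ok)
  t21 'x' -> {1}, take 1 (1->1 ok)
  t22 'y' -> {0,3}, take 3 (1->3 ok)
  t23 'y' -> {0,3}, take 0 (3->0 ok)
  t24 'y' -> {0,3}, take 3 (0->3 ok)
  t25 'y' -> {0,3}, take 3 (3->3 ok)
  t26 'y' -> {0,3}, take 0 (3->0 ok)
  t27 'y' -> {0,3}, take 0 (0->0 ok)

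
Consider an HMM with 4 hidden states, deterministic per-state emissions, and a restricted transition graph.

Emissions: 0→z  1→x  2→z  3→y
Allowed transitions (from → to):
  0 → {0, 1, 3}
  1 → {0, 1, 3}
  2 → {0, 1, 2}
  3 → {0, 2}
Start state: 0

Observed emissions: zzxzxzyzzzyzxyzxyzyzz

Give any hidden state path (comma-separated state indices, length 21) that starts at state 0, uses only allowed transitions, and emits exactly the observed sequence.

0,0,1,0,1,0,3,2,2,0,3,0,1,3,2,1,3,0,3,0,0

  0: obs=z cand={0,2} pick 0 [start]
  1: obs=z cand={0,2} pick 0 [0->0 ok]
  2: obs=x cand={1} pick 1 [0->1 ok]
  3: obs=z cand={0,2} pick 0 [1->0 ok]
  4: obs=x cand={1} pick 1 [0->1 ok]
  5: obs=z cand={0,2} pick 0 [1->0 ok]
  6: obs=y cand={3} pick 3 [0->3 ok]
  7: obs=z cand={0,2} pick 2 [3->2 ok]
  8: obs=z cand={0,2} pick 2 [2->2 ok]
  9: obs=z cand={0,2} pick 0 [2->0 ok]
  10: obs=y cand={3} pick 3 [0->3 ok]
  11: obs=z cand={0,2} pick 0 [3->0 ok]
  12: obs=x cand={1} pick 1 [0->1 ok]
  13: obs=y cand={3} pick 3 [1->3 ok]
  14: obs=z cand={0,2} pick 2 [3->2 ok]
  15: obs=x cand={1} pick 1 [2->1 ok]
  16: obs=y cand={3} pick 3 [1->3 ok]
  17: obs=z cand={0,2} pick 0 [3->0 ok]
  18: obs=y cand={3} pick 3 [0->3 ok]
  19: obs=z cand={0,2} pick 0 [3->0 ok]
  20: obs=z cand={0,2} pick 0 [0->0 ok]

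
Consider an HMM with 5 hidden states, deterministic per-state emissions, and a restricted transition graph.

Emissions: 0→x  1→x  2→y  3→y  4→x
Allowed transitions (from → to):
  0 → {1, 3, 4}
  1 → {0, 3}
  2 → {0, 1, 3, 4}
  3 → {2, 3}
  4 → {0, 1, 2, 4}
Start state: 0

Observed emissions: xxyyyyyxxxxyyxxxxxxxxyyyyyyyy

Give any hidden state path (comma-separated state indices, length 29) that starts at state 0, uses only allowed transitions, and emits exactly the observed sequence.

0,1,3,3,3,3,2,4,4,0,1,3,2,4,1,0,1,0,1,0,1,3,2,3,2,3,3,3,2

  pos 0: x in {0,1,4}, choose 0; start
  pos 1: x in {0,1,4}, choose 1; 0->1 ok
  pos 2: y in {2,3}, choose 3; 1->3 ok
  pos 3: y in {2,3}, choose 3; 3->3 ok
  pos 4: y in {2,3}, choose 3; 3->3 ok
  pos 5: y in {2,3}, choose 3; 3->3 ok
  pos 6: y in {2,3}, choose 2; 3->2 ok
  pos 7: x in {0,1,4}, choose 4; 2->4 ok
  pos 8: x in {0,1,4}, choose 4; 4->4 ok
  pos 9: x in {0,1,4}, choose 0; 4->0 ok
  pos 10: x in {0,1,4}, choose 1; 0->1 ok
  pos 11: y in {2,3}, choose 3; 1->3 ok
  pos 12: y in {2,3}, choose 2; 3->2 ok
  pos 13: x in {0,1,4}, choose 4; 2->4 ok
  pos 14: x in {0,1,4}, choose 1; 4->1 ok
  pos 15: x in {0,1,4}, choose 0; 1->0 ok
  pos 16: x in {0,1,4}, choose 1; 0->1 ok
  pos 17: x in {0,1,4}, choose 0; 1->0 ok
  pos 18: x in {0,1,4}, choose 1; 0->1 ok
  pos 19: x in {0,1,4}, choose 0; 1->0 ok
  pos 20: x in {0,1,4}, choose 1; 0->1 ok
  pos 21: y in {2,3}, choose 3; 1->3 ok
  pos 22: y in {2,3}, choose 2; 3->2 ok
  pos 23: y in {2,3}, choose 3; 2->3 ok
  pos 24: y in {2,3}, choose 2; 3->2 ok
  pos 25: y in {2,3}, choose 3; 2->3 ok
  pos 26: y in {2,3}, choose 3; 3->3 ok
  pos 27: y in {2,3}, choose 3; 3->3 ok
  pos 28: y in {2,3}, choose 2; 3->2 ok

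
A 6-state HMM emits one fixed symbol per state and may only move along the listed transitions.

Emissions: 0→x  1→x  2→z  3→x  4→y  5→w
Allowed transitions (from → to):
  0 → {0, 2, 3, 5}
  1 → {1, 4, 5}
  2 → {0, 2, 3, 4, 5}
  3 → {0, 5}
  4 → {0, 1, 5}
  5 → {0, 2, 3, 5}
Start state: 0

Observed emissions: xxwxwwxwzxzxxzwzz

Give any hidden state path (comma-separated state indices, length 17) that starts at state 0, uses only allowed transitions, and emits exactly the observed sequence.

  [0] x  {0,1,3}  => 0  start
  [1] x  {0,1,3}  => 0  0->0 ok
  [2] w  {5}  => 5  0->5 ok
  [3] x  {0,1,3}  => 3  5->3 ok
  [4] w  {5}  => 5  3->5 ok
  [5] w  {5}  => 5  5->5 ok
  [6] x  {0,1,3}  => 3  5->3 ok
  [7] w  {5}  => 5  3->5 ok
  [8] z  {2}  => 2  5->2 ok
  [9] x  {0,1,3}  => 0  2->0 ok
  [10] z  {2}  => 2  0->2 ok
  [11] x  {0,1,3}  => 0  2->0 ok
  [12] x  {0,1,3}  => 0  0->0 ok
  [13] z  {2}  => 2  0->2 ok
  [14] w  {5}  => 5  2->5 ok
  [15] z  {2}  => 2  5->2 ok
  [16] z  {2}  => 2  2->2 ok

0,0,5,3,5,5,3,5,2,0,2,0,0,2,5,2,2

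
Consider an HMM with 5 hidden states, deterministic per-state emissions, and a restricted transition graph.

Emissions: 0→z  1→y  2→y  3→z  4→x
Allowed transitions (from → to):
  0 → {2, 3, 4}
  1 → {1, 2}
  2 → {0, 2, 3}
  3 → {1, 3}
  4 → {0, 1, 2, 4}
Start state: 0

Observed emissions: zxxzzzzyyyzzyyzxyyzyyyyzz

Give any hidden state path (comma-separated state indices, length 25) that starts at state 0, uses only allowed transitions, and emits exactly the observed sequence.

  0: obs=z cand={0,3} pick 0 [start]
  1: obs=x cand={4} pick 4 [0->4 ok]
  2: obs=x cand={4} pick 4 [4->4 ok]
  3: obs=z cand={0,3} pick 0 [4->0 ok]
  4: obs=z cand={0,3} pick 3 [0->3 ok]
  5: obs=z cand={0,3} pick 3 [3->3 ok]
  6: obs=z cand={0,3} pick 3 [3->3 ok]
  7: obs=y cand={1,2} pick 1 [3->1 ok]
  8: obs=y cand={1,2} pick 2 [1->2 ok]
  9: obs=y cand={1,2} pick 2 [2->2 ok]
  10: obs=z cand={0,3} pick 3 [2->3 ok]
  11: obs=z cand={0,3} pick 3 [3->3 ok]
  12: obs=y cand={1,2} pick 1 [3->1 ok]
  13: obs=y cand={1,2} pick 2 [1->2 ok]
  14: obs=z cand={0,3} pick 0 [2->0 ok]
  15: obs=x cand={4} pick 4 [0->4 ok]
  16: obs=y cand={1,2} pick 1 [4->1 ok]
  17: obs=y cand={1,2} pick 2 [1->2 ok]
  18: obs=z cand={0,3} pick 3 [2->3 ok]
  19: obs=y cand={1,2} pick 1 [3->1 ok]
  20: obs=y cand={1,2} pick 2 [1->2 ok]
  21: obs=y cand={1,2} pick 2 [2->2 ok]
  22: obs=y cand={1,2} pick 2 [2->2 ok]
  23: obs=z cand={0,3} pick 3 [2->3 ok]
  24: obs=z cand={0,3} pick 3 [3->3 ok]

0,4,4,0,3,3,3,1,2,2,3,3,1,2,0,4,1,2,3,1,2,2,2,3,3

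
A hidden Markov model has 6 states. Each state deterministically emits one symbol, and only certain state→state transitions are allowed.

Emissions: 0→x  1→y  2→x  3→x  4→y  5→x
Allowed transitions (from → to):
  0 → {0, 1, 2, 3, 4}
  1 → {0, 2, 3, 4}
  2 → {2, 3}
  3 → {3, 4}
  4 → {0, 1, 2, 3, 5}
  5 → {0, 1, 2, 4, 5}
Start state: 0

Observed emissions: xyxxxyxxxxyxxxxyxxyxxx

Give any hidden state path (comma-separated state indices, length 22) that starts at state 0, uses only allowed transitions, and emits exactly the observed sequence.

  t0 'x' -> {0,2,3,5}, take 0 (start)
  t1 'y' -> {1,4}, take 4 (0->4 ok)
  t2 'x' -> {0,2,3,5}, take 5 (4->5 ok)
  t3 'x' -> {0,2,3,5}, take 2 (5->2 ok)
  t4 'x' -> {0,2,3,5}, take 3 (2->3 ok)
  t5 'y' -> {1,4}, take 4 (3->4 ok)
  t6 'x' -> {0,2,3,5}, take 2 (4->2 ok)
  t7 'x' -> {0,2,3,5}, take 2 (2->2 ok)
  t8 'x' -> {0,2,3,5}, take 3 (2->3 ok)
  t9 'x' -> {0,2,3,5}, take 3 (3->3 ok)
  t10 'y' -> {1,4}, take 4 (3->4 ok)
  t11 'x' -> {0,2,3,5}, take 0 (4->0 ok)
  t12 'x' -> {0,2,3,5}, take 2 (0->2 ok)
  t13 'x' -> {0,2,3,5}, take 2 (2->2 ok)
  t14 'x' -> {0,2,3,5}, take 3 (2->3 ok)
  t15 'y' -> {1,4}, take 4 (3->4 ok)
  t16 'x' -> {0,2,3,5}, take 5 (4->5 ok)
  t17 'x' -> {0,2,3,5}, take 5 (5->5 ok)
  t18 'y' -> {1,4}, take 4 (5->4 ok)
  t19 'x' -> {0,2,3,5}, take 3 (4->3 ok)
  t20 'x' -> {0,2,3,5}, take 3 (3->3 ok)
  t21 'x' -> {0,2,3,5}, take 3 (3->3 ok)

0,4,5,2,3,4,2,2,3,3,4,0,2,2,3,4,5,5,4,3,3,3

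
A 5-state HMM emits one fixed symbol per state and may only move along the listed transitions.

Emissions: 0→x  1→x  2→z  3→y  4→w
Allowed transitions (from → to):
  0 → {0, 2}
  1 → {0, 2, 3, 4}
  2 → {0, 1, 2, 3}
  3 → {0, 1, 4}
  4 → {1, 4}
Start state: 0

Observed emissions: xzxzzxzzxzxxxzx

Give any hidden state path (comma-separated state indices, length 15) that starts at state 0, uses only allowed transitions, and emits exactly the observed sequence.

  0: obs=x cand={0,1} pick 0 [start]
  1: obs=z cand={2} pick 2 [0->2 ok]
  2: obs=x cand={0,1} pick 1 [2->1 ok]
  3: obs=z cand={2} pick 2 [1->2 ok]
  4: obs=z cand={2} pick 2 [2->2 ok]
  5: obs=x cand={0,1} pick 0 [2->0 ok]
  6: obs=z cand={2} pick 2 [0->2 ok]
  7: obs=z cand={2} pick 2 [2->2 ok]
  8: obs=x cand={0,1} pick 0 [2->0 ok]
  9: obs=z cand={2} pick 2 [0->2 ok]
  10: obs=x cand={0,1} pick 0 [2->0 ok]
  11: obs=x cand={0,1} pick 0 [0->0 ok]
  12: obs=x cand={0,1} pick 0 [0->0 ok]
  13: obs=z cand={2} pick 2 [0->2 ok]
  14: obs=x cand={0,1} pick 1 [2->1 ok]

0,2,1,2,2,0,2,2,0,2,0,0,0,2,1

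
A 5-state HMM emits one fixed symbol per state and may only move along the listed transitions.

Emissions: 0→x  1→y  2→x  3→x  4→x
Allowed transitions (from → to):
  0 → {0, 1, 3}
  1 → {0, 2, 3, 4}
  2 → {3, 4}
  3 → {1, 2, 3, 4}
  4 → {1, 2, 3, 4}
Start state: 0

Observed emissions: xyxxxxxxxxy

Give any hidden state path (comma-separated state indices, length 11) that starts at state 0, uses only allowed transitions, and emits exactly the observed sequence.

0,1,3,4,2,3,4,2,4,3,1

  pos 0: x in {0,2,3,4}, choose 0; start
  pos 1: y in {1}, choose 1; 0->1 ok
  pos 2: x in {0,2,3,4}, choose 3; 1->3 ok
  pos 3: x in {0,2,3,4}, choose 4; 3->4 ok
  pos 4: x in {0,2,3,4}, choose 2; 4->2 ok
  pos 5: x in {0,2,3,4}, choose 3; 2->3 ok
  pos 6: x in {0,2,3,4}, choose 4; 3->4 ok
  pos 7: x in {0,2,3,4}, choose 2; 4->2 ok
  pos 8: x in {0,2,3,4}, choose 4; 2->4 ok
  pos 9: x in {0,2,3,4}, choose 3; 4->3 ok
  pos 10: y in {1}, choose 1; 3->1 ok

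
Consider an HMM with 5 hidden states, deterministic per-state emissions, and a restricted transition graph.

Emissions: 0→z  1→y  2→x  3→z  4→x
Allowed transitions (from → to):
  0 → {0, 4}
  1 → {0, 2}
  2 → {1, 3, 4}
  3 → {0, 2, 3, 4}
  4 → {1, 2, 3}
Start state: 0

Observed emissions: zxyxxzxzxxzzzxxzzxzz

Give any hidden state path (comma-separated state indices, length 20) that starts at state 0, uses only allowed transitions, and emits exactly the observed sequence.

0,4,1,2,4,3,4,3,4,2,3,0,0,4,2,3,3,2,3,3

  0: obs=z cand={0,3} pick 0 [start]
  1: obs=x cand={2,4} pick 4 [0->4 ok]
  2: obs=y cand={1} pick 1 [4->1 ok]
  3: obs=x cand={2,4} pick 2 [1->2 ok]
  4: obs=x cand={2,4} pick 4 [2->4 ok]
  5: obs=z cand={0,3} pick 3 [4->3 ok]
  6: obs=x cand={2,4} pick 4 [3->4 ok]
  7: obs=z cand={0,3} pick 3 [4->3 ok]
  8: obs=x cand={2,4} pick 4 [3->4 ok]
  9: obs=x cand={2,4} pick 2 [4->2 ok]
  10: obs=z cand={0,3} pick 3 [2->3 ok]
  11: obs=z cand={0,3} pick 0 [3->0 ok]
  12: obs=z cand={0,3} pick 0 [0->0 ok]
  13: obs=x cand={2,4} pick 4 [0->4 ok]
  14: obs=x cand={2,4} pick 2 [4->2 ok]
  15: obs=z cand={0,3} pick 3 [2->3 ok]
  16: obs=z cand={0,3} pick 3 [3->3 ok]
  17: obs=x cand={2,4} pick 2 [3->2 ok]
  18: obs=z cand={0,3} pick 3 [2->3 ok]
  19: obs=z cand={0,3} pick 3 [3->3 ok]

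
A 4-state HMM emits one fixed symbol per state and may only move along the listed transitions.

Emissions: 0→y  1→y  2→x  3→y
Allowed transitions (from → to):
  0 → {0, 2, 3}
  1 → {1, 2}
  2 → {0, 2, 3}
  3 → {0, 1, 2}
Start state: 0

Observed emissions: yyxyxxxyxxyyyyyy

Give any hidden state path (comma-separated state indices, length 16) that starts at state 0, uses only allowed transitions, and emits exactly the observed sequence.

  pos 0: y in {0,1,3}, choose 0; start
  pos 1: y in {0,1,3}, choose 3; 0->3 ok
  pos 2: x in {2}, choose 2; 3->2 ok
  pos 3: y in {0,1,3}, choose 0; 2->0 ok
  pos 4: x in {2}, choose 2; 0->2 ok
  pos 5: x in {2}, choose 2; 2->2 ok
  pos 6: x in {2}, choose 2; 2->2 ok
  pos 7: y in {0,1,3}, choose 3; 2->3 ok
  pos 8: x in {2}, choose 2; 3->2 ok
  pos 9: x in {2}, choose 2; 2->2 ok
  pos 10: y in {0,1,3}, choose 0; 2->0 ok
  pos 11: y in {0,1,3}, choose 0; 0->0 ok
  pos 12: y in {0,1,3}, choose 0; 0->0 ok
  pos 13: y in {0,1,3}, choose 0; 0->0 ok
  pos 14: y in {0,1,3}, choose 3; 0->3 ok
  pos 15: y in {0,1,3}, choose 1; 3->1 ok

0,3,2,0,2,2,2,3,2,2,0,0,0,0,3,1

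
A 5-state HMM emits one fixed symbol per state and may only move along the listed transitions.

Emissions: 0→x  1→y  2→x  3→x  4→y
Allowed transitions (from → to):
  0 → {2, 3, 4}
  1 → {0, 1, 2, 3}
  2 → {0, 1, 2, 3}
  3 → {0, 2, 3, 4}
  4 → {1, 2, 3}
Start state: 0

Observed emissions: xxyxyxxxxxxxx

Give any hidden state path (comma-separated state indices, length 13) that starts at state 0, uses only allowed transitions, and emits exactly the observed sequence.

  0: obs=x cand={0,2,3} pick 0 [start]
  1: obs=x cand={0,2,3} pick 2 [0->2 ok]
  2: obs=y cand={1,4} pick 1 [2->1 ok]
  3: obs=x cand={0,2,3} pick 0 [1->0 ok]
  4: obs=y cand={1,4} pick 4 [0->4 ok]
  5: obs=x cand={0,2,3} pick 3 [4->3 ok]
  6: obs=x cand={0,2,3} pick 0 [3->0 ok]
  7: obs=x cand={0,2,3} pick 3 [0->3 ok]
  8: obs=x cand={0,2,3} pick 2 [3->2 ok]
  9: obs=x cand={0,2,3} pick 3 [2->3 ok]
  10: obs=x cand={0,2,3} pick 2 [3->2 ok]
  11: obs=x cand={0,2,3} pick 3 [2->3 ok]
  12: obs=x cand={0,2,3} pick 3 [3->3 ok]

0,2,1,0,4,3,0,3,2,3,2,3,3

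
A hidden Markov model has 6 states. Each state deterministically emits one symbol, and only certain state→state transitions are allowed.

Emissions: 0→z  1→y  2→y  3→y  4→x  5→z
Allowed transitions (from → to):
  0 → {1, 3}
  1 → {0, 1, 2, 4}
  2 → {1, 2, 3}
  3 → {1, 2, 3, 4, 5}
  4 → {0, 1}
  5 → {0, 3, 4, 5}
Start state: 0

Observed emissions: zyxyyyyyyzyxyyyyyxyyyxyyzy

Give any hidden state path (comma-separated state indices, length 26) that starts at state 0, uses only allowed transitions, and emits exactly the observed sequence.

  [0] z  {0,5}  => 0  start
  [1] y  {1,2,3}  => 1  0->1 ok
  [2] x  {4}  => 4  1->4 ok
  [3] y  {1,2,3}  => 1  4->1 ok
  [4] y  {1,2,3}  => 2  1->2 ok
  [5] y  {1,2,3}  => 2  2->2 ok
  [6] y  {1,2,3}  => 2  2->2 ok
  [7] y  {1,2,3}  => 3  2->3 ok
  [8] y  {1,2,3}  => 1  3->1 ok
  [9] z  {0,5}  => 0  1->0 ok
  [10] y  {1,2,3}  => 3  0->3 ok
  [11] x  {4}  => 4  3->4 ok
  [12] y  {1,2,3}  => 1  4->1 ok
  [13] y  {1,2,3}  => 2  1->2 ok
  [14] y  {1,2,3}  => 2  2->2 ok
  [15] y  {1,2,3}  => 2  2->2 ok
  [16] y  {1,2,3}  => 3  2->3 ok
  [17] x  {4}  => 4  3->4 ok
  [18] y  {1,2,3}  => 1  4->1 ok
  [19] y  {1,2,3}  => 2  1->2 ok
  [20] y  {1,2,3}  => 1  2->1 ok
  [21] x  {4}  => 4  1->4 ok
  [22] y  {1,2,3}  => 1  4->1 ok
  [23] y  {1,2,3}  => 1  1->1 ok
  [24] z  {0,5}  => 0  1->0 ok
  [25] y  {1,2,3}  => 1  0->1 ok

0,1,4,1,2,2,2,3,1,0,3,4,1,2,2,2,3,4,1,2,1,4,1,1,0,1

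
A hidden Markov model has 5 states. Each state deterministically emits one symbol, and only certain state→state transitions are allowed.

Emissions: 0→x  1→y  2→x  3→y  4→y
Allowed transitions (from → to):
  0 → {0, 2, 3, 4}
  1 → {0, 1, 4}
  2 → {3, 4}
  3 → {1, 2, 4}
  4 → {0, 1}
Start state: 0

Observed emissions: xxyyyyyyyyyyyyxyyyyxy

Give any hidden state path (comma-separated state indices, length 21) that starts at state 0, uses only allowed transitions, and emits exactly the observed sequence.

  t0 'x' -> {0,2}, take 0 (start)
  t1 'x' -> {0,2}, take 0 (0->0 ok)
  t2 'y' -> {1,3,4}, take 4 (0->4 ok)
  t3 'y' -> {1,3,4}, take 1 (4->1 ok)
  t4 'y' -> {1,3,4}, take 1 (1->1 ok)
  t5 'y' -> {1,3,4}, take 1 (1->1 ok)
  t6 'y' -> {1,3,4}, take 4 (1->4 ok)
  t7 'y' -> {1,3,4}, take 1 (4->1 ok)
  t8 'y' -> {1,3,4}, take 1 (1->1 ok)
  t9 'y' -> {1,3,4}, take 4 (1->4 ok)
  t10 'y' -> {1,3,4}, take 1 (4->1 ok)
  t11 'y' -> {1,3,4}, take 4 (1->4 ok)
  t12 'y' -> {1,3,4}, take 1 (4->1 ok)
  t13 'y' -> {1,3,4}, take 4 (1->4 ok)
  t14 'x' -> {0,2}, take 0 (4->0 ok)
  t15 'y' -> {1,3,4}, take 4 (0->4 ok)
  t16 'y' -> {1,3,4}, take 1 (4->1 ok)
  t17 'y' -> {1,3,4}, take 1 (1->1 ok)
  t18 'y' -> {1,3,4}, take 4 (1->4 ok)
  t19 'x' -> {0,2}, take 0 (4->0 ok)
  t20 'y' -> {1,3,4}, take 4 (0->4 ok)

0,0,4,1,1,1,4,1,1,4,1,4,1,4,0,4,1,1,4,0,4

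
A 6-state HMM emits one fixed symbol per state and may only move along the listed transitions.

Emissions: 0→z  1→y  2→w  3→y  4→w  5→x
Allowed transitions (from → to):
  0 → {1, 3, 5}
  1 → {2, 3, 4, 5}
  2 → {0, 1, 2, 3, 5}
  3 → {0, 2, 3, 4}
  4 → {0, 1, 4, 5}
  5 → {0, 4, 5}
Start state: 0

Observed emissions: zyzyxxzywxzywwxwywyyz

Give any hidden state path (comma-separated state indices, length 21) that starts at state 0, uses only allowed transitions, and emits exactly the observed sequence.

0,3,0,1,5,5,0,1,2,5,0,1,2,2,5,4,1,4,1,3,0

  0: obs=z cand={0} pick 0 [start]
  1: obs=y cand={1,3} pick 3 [0->3 ok]
  2: obs=z cand={0} pick 0 [3->0 ok]
  3: obs=y cand={1,3} pick 1 [0->1 ok]
  4: obs=x cand={5} pick 5 [1->5 ok]
  5: obs=x cand={5} pick 5 [5->5 ok]
  6: obs=z cand={0} pick 0 [5->0 ok]
  7: obs=y cand={1,3} pick 1 [0->1 ok]
  8: obs=w cand={2,4} pick 2 [1->2 ok]
  9: obs=x cand={5} pick 5 [2->5 ok]
  10: obs=z cand={0} pick 0 [5->0 ok]
  11: obs=y cand={1,3} pick 1 [0->1 ok]
  12: obs=w cand={2,4} pick 2 [1->2 ok]
  13: obs=w cand={2,4} pick 2 [2->2 ok]
  14: obs=x cand={5} pick 5 [2->5 ok]
  15: obs=w cand={2,4} pick 4 [5->4 ok]
  16: obs=y cand={1,3} pick 1 [4->1 ok]
  17: obs=w cand={2,4} pick 4 [1->4 ok]
  18: obs=y cand={1,3} pick 1 [4->1 ok]
  19: obs=y cand={1,3} pick 3 [1->3 ok]
  20: obs=z cand={0} pick 0 [3->0 ok]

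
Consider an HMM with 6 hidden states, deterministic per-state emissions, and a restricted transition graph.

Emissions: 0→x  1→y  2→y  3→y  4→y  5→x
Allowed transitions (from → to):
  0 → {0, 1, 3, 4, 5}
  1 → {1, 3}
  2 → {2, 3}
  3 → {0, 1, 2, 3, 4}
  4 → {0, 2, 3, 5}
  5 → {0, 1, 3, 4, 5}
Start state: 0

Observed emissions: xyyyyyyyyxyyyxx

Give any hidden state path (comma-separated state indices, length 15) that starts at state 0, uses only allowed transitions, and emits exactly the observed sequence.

  0: obs=x cand={0,5} pick 0 [start]
  1: obs=y cand={1,2,3,4} pick 3 [0->3 ok]
  2: obs=y cand={1,2,3,4} pick 1 [3->1 ok]
  3: obs=y cand={1,2,3,4} pick 1 [1->1 ok]
  4: obs=y cand={1,2,3,4} pick 1 [1->1 ok]
  5: obs=y cand={1,2,3,4} pick 1 [1->1 ok]
  6: obs=y cand={1,2,3,4} pick 3 [1->3 ok]
  7: obs=y cand={1,2,3,4} pick 2 [3->2 ok]
  8: obs=y cand={1,2,3,4} pick 3 [2->3 ok]
  9: obs=x cand={0,5} pick 0 [3->0 ok]
  10: obs=y cand={1,2,3,4} pick 4 [0->4 ok]
  11: obs=y cand={1,2,3,4} pick 3 [4->3 ok]
  12: obs=y cand={1,2,3,4} pick 4 [3->4 ok]
  13: obs=x cand={0,5} pick 0 [4->0 ok]
  14: obs=x cand={0,5} pick 0 [0->0 ok]

0,3,1,1,1,1,3,2,3,0,4,3,4,0,0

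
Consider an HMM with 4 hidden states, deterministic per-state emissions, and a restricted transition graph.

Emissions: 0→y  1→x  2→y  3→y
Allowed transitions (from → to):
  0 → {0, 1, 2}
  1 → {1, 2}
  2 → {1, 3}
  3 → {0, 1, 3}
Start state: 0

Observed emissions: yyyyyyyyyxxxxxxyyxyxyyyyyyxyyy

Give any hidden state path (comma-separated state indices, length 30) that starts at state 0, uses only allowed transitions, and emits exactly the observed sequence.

  pos 0: y in {0,2,3}, choose 0; start
  pos 1: y in {0,2,3}, choose 0; 0->0 ok
  pos 2: y in {0,2,3}, choose 2; 0->2 ok
  pos 3: y in {0,2,3}, choose 3; 2->3 ok
  pos 4: y in {0,2,3}, choose 0; 3->0 ok
  pos 5: y in {0,2,3}, choose 0; 0->0 ok
  pos 6: y in {0,2,3}, choose 2; 0->2 ok
  pos 7: y in {0,2,3}, choose 3; 2->3 ok
  pos 8: y in {0,2,3}, choose 0; 3->0 ok
  pos 9: x in {1}, choose 1; 0->1 ok
  pos 10: x in {1}, choose 1; 1->1 ok
  pos 11: x in {1}, choose 1; 1->1 ok
  pos 12: x in {1}, choose 1; 1->1 ok
  pos 13: x in {1}, choose 1; 1->1 ok
  pos 14: x in {1}, choose 1; 1->1 ok
  pos 15: y in {0,2,3}, choose 2; 1->2 ok
  pos 16: y in {0,2,3}, choose 3; 2->3 ok
  pos 17: x in {1}, choose 1; 3->1 ok
  pos 18: y in {0,2,3}, choose 2; 1->2 ok
  pos 19: x in {1}, choose 1; 2->1 ok
  pos 20: y in {0,2,3}, choose 2; 1->2 ok
  pos 21: y in {0,2,3}, choose 3; 2->3 ok
  pos 22: y in {0,2,3}, choose 0; 3->0 ok
  pos 23: y in {0,2,3}, choose 2; 0->2 ok
  pos 24: y in {0,2,3}, choose 3; 2->3 ok
  pos 25: y in {0,2,3}, choose 3; 3->3 ok
  pos 26: x in {1}, choose 1; 3->1 ok
  pos 27: y in {0,2,3}, choose 2; 1->2 ok
  pos 28: y in {0,2,3}, choose 3; 2->3 ok
  pos 29: y in {0,2,3}, choose 0; 3->0 ok

0,0,2,3,0,0,2,3,0,1,1,1,1,1,1,2,3,1,2,1,2,3,0,2,3,3,1,2,3,0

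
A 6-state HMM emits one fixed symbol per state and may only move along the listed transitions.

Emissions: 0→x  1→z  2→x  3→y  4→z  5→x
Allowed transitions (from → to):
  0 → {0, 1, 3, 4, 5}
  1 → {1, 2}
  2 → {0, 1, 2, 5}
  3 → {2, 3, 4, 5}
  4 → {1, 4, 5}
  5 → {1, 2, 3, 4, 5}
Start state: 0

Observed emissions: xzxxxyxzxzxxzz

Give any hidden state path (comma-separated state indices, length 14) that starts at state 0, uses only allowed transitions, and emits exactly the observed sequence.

0,1,2,2,0,3,2,1,2,1,2,0,4,1

  0: obs=x cand={0,2,5} pick 0 [start]
  1: obs=z cand={1,4} pick 1 [0->1 ok]
  2: obs=x cand={0,2,5} pick 2 [1->2 ok]
  3: obs=x cand={0,2,5} pick 2 [2->2 ok]
  4: obs=x cand={0,2,5} pick 0 [2->0 ok]
  5: obs=y cand={3} pick 3 [0->3 ok]
  6: obs=x cand={0,2,5} pick 2 [3->2 ok]
  7: obs=z cand={1,4} pick 1 [2->1 ok]
  8: obs=x cand={0,2,5} pick 2 [1->2 ok]
  9: obs=z cand={1,4} pick 1 [2->1 ok]
  10: obs=x cand={0,2,5} pick 2 [1->2 ok]
  11: obs=x cand={0,2,5} pick 0 [2->0 ok]
  12: obs=z cand={1,4} pick 4 [0->4 ok]
  13: obs=z cand={1,4} pick 1 [4->1 ok]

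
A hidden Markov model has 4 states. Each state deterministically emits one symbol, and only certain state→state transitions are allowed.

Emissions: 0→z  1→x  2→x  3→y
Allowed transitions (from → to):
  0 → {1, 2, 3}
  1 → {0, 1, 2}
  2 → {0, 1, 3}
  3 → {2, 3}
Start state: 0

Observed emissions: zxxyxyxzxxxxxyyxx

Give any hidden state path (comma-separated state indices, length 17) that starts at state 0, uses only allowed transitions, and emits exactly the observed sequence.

  pos 0: z in {0}, choose 0; start
  pos 1: x in {1,2}, choose 1; 0->1 ok
  pos 2: x in {1,2}, choose 2; 1->2 ok
  pos 3: y in {3}, choose 3; 2->3 ok
  pos 4: x in {1,2}, choose 2; 3->2 ok
  pos 5: y in {3}, choose 3; 2->3 ok
  pos 6: x in {1,2}, choose 2; 3->2 ok
  pos 7: z in {0}, choose 0; 2->0 ok
  pos 8: x in {1,2}, choose 1; 0->1 ok
  pos 9: x in {1,2}, choose 2; 1->2 ok
  pos 10: x in {1,2}, choose 1; 2->1 ok
  pos 11: x in {1,2}, choose 1; 1->1 ok
  pos 12: x in {1,2}, choose 2; 1->2 ok
  pos 13: y in {3}, choose 3; 2->3 ok
  pos 14: y in {3}, choose 3; 3->3 ok
  pos 15: x in {1,2}, choose 2; 3->2 ok
  pos 16: x in {1,2}, choose 1; 2->1 ok

0,1,2,3,2,3,2,0,1,2,1,1,2,3,3,2,1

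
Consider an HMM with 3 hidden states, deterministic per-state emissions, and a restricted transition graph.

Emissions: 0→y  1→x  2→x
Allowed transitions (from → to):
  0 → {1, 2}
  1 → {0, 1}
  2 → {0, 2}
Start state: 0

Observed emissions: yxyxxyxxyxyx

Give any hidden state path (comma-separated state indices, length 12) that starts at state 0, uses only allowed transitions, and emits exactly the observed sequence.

0,1,0,2,2,0,1,1,0,2,0,2

  t0 'y' -> {0}, take 0 (start)
  t1 'x' -> {1,2}, take 1 (0->1 ok)
  t2 'y' -> {0}, take 0 (1->0 ok)
  t3 'x' -> {1,2}, take 2 (0->2 ok)
  t4 'x' -> {1,2}, take 2 (2->2 ok)
  t5 'y' -> {0}, take 0 (2->0 ok)
  t6 'x' -> {1,2}, take 1 (0->1 ok)
  t7 'x' -> {1,2}, take 1 (1->1 ok)
  t8 'y' -> {0}, take 0 (1->0 ok)
  t9 'x' -> {1,2}, take 2 (0->2 ok)
  t10 'y' -> {0}, take 0 (2->0 ok)
  t11 'x' -> {1,2}, take 2 (0->2 ok)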